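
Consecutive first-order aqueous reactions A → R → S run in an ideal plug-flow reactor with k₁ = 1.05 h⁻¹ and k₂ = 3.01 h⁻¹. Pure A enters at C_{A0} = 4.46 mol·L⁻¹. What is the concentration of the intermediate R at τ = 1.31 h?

0.557 mol·L⁻¹

The intermediate concentration in a first-order A→B→C sequence is C_R = k₁C_{A0}(e^(−k₁τ) − e^(−k₂τ))/(k₂−k₁).
e^(−k₁τ) = e^(−1.05×1.31) = e^(−1.376) = 0.2527; e^(−k₂τ) = e^(−3.943) = 0.01939.
C_R = 1.05×4.46/(3.01−1.05) × (0.2527−0.01939) = 2.389×0.2333 = 0.5575 mol·L⁻¹.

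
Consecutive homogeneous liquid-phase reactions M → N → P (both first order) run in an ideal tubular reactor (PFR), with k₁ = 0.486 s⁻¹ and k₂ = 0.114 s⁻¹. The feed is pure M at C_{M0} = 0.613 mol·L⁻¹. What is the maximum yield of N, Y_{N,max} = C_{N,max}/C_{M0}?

At the optimum, C_{N,max}/C_{M0} = (k₁/k₂)^[k₂/(k₂−k₁)].
= (0.486/0.114)^(0.114/(0.114−0.486)) = (4.263)^(-0.3065) = 0.6412.

0.641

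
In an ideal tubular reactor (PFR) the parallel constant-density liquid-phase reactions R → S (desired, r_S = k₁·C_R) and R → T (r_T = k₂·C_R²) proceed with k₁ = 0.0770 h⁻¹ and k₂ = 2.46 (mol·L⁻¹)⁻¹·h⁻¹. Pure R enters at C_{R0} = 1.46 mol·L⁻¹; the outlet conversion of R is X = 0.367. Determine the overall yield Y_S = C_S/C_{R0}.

0.00954

C_R = C_{R0}(1−X) = 0.9242 mol·L⁻¹.
Along a PFR/batch, dC_S/dC_R = −r_S/(r_S+r_T) = −k₁/(k₁+k₂·C_R).
Integrating from C_{R0} to C_R: C_S = (0.0770/2.46)·ln[(0.0770+2.46·1.46)/(0.0770+2.46·0.924)] = 0.03130·ln(3.669/2.350) = 0.01393 mol·L⁻¹.
Y_S = C_S/C_{R0} = 0.01393/1.46 = 0.00954.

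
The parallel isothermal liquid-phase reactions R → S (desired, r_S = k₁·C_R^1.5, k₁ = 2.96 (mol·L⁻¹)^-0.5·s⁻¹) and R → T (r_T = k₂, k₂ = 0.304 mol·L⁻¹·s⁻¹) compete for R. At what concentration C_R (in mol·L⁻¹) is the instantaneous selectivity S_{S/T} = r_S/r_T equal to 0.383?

0.116 mol·L⁻¹

S_{S/T} = (k₁/k₂)·C_R^1.5 ⇒ C_R = (S·k₂/k₁)^(1/1.5).
= (0.383×0.304/2.96)^(0.6667) = (0.03934)^(0.6667) = 0.116 mol·L⁻¹.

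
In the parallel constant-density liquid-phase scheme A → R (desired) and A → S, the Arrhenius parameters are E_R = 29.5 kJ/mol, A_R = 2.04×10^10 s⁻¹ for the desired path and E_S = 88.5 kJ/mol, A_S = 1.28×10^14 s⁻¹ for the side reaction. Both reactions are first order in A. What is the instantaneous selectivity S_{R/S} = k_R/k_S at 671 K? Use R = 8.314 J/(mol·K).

Since both paths have the same order in A, the concentration cancels and S_{R/S} = k_R/k_S = (A_R/A_S)·exp[(E_S−E_R)/(RT)].
(E_S−E_R)/(RT) = (88.5−29.5)×10³/(8.314×671) = 59000/5579 = 10.58.
k_R/k_S = (2.04×10^10/1.28×10^14)·exp(10.58) = 1.594×10^-4 × 39181 = 6.24.
Since E_R < E_S, lowering the temperature improves selectivity toward R.

6.24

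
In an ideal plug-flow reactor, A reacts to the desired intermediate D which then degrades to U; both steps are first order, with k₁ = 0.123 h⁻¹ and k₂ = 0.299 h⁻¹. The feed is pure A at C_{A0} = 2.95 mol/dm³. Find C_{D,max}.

At the optimum, C_{D,max}/C_{A0} = (k₁/k₂)^[k₂/(k₂−k₁)].
= (0.123/0.299)^(0.299/(0.299−0.123)) = (0.4114)^(1.699) = 0.2211.
C_{D,max} = 0.2211×2.95 = 0.652 mol/dm³.

0.652 mol/dm³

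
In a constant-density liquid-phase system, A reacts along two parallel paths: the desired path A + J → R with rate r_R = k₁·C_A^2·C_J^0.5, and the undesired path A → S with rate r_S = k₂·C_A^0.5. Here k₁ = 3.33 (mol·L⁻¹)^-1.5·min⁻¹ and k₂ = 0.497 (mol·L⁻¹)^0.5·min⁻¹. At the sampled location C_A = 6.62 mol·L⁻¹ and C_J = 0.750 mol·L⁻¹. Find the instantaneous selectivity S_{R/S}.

98.8

S_{R/S} = r_R/r_S = (k₁·C_A^2·C_J^0.5)/(k₂·C_A^0.5) = (k₁/k₂)·C_A^1.5·C_J^0.5.
= (3.33×6.620^2×0.7500^0.5) / (0.497×6.620^0.5) = 126.4/1.279 = 98.8.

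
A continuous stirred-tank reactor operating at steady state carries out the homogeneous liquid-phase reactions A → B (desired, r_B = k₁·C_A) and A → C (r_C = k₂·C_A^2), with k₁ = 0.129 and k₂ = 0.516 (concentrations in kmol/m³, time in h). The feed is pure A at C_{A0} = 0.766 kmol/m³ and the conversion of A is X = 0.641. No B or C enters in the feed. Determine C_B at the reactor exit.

Exit C_A = C_{A0}(1−X) = 0.766×0.359 = 0.2750 kmol/m³.
Rates in a CSTR are evaluated at the outlet concentration: r_B = 0.129×0.2750 = 0.03547, r_C = 0.516×0.2750^2 = 0.03902.
Fraction of consumed A going to B: r_B/(r_B+r_C) = 0.4762.
C_B = 0.4762·C_{A0}·X = 0.4762×0.766×0.641 = 0.234 kmol/m³.

0.234 kmol/m³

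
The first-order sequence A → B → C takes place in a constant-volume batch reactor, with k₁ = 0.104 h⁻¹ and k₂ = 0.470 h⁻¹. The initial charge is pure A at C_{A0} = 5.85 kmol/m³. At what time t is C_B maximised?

4.12 h

The intermediate peaks when r₁ = r₂, i.e. k₁e^(−k₁t) = k₂e^(−k₂t), giving t_opt = ln(k₂/k₁)/(k₂−k₁).
= ln(0.470/0.104)/(0.470−0.104) = ln(4.519)/0.3660 = 1.508/0.3660 = 4.12 h.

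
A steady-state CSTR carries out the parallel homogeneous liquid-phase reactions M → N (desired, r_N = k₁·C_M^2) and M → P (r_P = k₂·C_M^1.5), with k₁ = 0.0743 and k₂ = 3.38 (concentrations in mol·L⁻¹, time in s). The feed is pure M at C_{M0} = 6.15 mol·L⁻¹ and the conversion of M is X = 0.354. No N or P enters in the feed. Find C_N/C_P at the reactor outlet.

0.0438

Exit C_M = C_{M0}(1−X) = 6.15×0.646 = 3.973 mol·L⁻¹.
In a CSTR the entire volume is at exit conditions, so r_N = 0.0743×3.973^2 = 1.173 and r_P = 3.38×3.973^1.5 = 26.77.
Overall selectivity = C_N/C_P = r_Nτ/(r_Pτ) = r_N/r_P = 0.0438.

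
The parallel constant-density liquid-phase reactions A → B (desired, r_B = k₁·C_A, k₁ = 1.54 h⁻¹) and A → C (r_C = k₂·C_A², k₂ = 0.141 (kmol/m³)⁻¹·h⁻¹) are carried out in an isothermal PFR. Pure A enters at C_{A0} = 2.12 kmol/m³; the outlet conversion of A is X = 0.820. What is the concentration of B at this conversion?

1.56 kmol/m³

C_A = C_{A0}(1−X) = 0.3816 kmol/m³.
Along a PFR/batch, dC_B/dC_A = −r_B/(r_B+r_C) = −k₁/(k₁+k₂·C_A).
Integrating from C_{A0} to C_A: C_B = (1.54/0.141)·ln[(1.54+0.141·2.12)/(1.54+0.141·0.382)] = 10.92·ln(1.839/1.594) = 1.562 kmol/m³.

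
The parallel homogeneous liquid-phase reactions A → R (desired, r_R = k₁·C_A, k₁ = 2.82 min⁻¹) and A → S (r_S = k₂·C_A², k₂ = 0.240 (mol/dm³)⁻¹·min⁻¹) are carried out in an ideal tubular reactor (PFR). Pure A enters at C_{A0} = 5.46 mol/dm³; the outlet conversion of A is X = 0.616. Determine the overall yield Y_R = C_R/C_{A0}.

0.468

C_A = C_{A0}(1−X) = 2.097 mol/dm³.
Along a PFR/batch, dC_R/dC_A = −r_R/(r_R+r_S) = −k₁/(k₁+k₂·C_A).
Integrating from C_{A0} to C_A: C_R = (2.82/0.240)·ln[(2.82+0.240·5.46)/(2.82+0.240·2.10)] = 11.75·ln(4.130/3.323) = 2.555 mol/dm³.
Y_R = C_R/C_{A0} = 2.555/5.46 = 0.468.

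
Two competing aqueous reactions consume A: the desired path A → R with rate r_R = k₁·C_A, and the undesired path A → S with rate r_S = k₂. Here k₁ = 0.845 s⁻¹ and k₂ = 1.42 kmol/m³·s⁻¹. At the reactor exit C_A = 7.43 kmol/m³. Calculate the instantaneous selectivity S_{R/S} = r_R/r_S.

4.42

S_{R/S} = r_R/r_S = (k₁·C_A)/(k₂) = (k₁/k₂)·C_A.
= (0.845×7.430) / (1.42) = 6.278/1.420 = 4.42.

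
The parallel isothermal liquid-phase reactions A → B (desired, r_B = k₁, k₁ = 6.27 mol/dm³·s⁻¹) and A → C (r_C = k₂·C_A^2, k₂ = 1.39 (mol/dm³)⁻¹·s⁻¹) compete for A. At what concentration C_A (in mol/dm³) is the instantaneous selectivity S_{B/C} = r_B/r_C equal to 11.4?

0.629 mol/dm³

S_{B/C} = (k₁/k₂)·C_A^-2 ⇒ C_A = (S·k₂/k₁)^(-0.5).
= (11.4×1.39/6.27)^(-0.5) = (2.527)^(-0.5) = 0.629 mol/dm³.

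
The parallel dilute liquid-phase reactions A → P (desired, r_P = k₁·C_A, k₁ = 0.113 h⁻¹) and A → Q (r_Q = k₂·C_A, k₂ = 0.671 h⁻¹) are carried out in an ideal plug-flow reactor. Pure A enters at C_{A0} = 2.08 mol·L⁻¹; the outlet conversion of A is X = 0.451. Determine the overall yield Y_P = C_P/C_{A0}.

C_A = C_{A0}(1−X) = 1.142 mol·L⁻¹.
Both paths are first order in A, so the instantaneous fraction to P is constant: dC_P/d(−C_A) = k₁/(k₁+k₂) = 0.1441.
C_P = 0.1441·(C_{A0}−C_A) = 0.1441×0.9381 = 0.135 mol·L⁻¹.
Y_P = C_P/C_{A0} = 0.1352/2.08 = 0.0650.

0.0650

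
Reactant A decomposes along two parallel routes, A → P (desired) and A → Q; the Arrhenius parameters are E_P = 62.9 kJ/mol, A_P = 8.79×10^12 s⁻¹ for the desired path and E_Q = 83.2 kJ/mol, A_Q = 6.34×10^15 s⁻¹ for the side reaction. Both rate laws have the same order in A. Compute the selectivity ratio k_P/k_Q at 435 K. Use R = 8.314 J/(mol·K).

Since both paths have the same order in A, the concentration cancels and S_{P/Q} = k_P/k_Q = (A_P/A_Q)·exp[(E_Q−E_P)/(RT)].
(E_Q−E_P)/(RT) = (83.2−62.9)×10³/(8.314×435) = 20300/3617 = 5.613.
k_P/k_Q = (8.79×10^12/6.34×10^15)·exp(5.613) = 0.001386 × 274.0 = 0.380.

0.380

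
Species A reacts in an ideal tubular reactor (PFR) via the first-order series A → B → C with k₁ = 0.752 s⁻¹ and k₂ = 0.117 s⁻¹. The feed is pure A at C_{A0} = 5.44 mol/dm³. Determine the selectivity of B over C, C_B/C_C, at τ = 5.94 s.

The intermediate concentration in a first-order A→B→C sequence is C_B = k₁C_{A0}(e^(−k₁τ) − e^(−k₂τ))/(k₂−k₁).
e^(−k₁τ) = e^(−0.752×5.94) = e^(−4.467) = 0.01148; e^(−k₂τ) = e^(−0.6950) = 0.4991.
C_B = 0.752×5.44/(0.117−0.752) × (0.01148−0.4991) = (-6.442)×(-0.4876) = 3.141 mol/dm³.
C_A = C_{A0}e^(−k₁τ) = 0.06247 mol/dm³, so C_C = C_{A0}−C_A−C_B = 2.236 mol/dm³; C_B/C_C = 1.40.

1.40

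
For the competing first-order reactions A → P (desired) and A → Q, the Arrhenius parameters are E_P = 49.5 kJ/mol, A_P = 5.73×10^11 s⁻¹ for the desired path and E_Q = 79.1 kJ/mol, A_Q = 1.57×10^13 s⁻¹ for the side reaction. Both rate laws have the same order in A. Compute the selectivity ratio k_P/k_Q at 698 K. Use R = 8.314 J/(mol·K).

5.99

Since both paths have the same order in A, the concentration cancels and S_{P/Q} = k_P/k_Q = (A_P/A_Q)·exp[(E_Q−E_P)/(RT)].
(E_Q−E_P)/(RT) = (79.1−49.5)×10³/(8.314×698) = 29600/5803 = 5.101.
k_P/k_Q = (5.73×10^11/1.57×10^13)·exp(5.101) = 0.03650 × 164.1 = 5.99.
Since E_P < E_Q, lowering the temperature improves selectivity toward P.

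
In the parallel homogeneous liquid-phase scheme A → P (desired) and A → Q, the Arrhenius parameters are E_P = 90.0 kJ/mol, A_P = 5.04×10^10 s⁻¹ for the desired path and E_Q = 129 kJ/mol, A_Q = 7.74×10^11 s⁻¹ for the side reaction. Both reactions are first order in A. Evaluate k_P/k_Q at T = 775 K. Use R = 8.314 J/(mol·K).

k_P/k_Q = (A_P/A_Q)·exp[−(E_P−E_Q)/(RT)] = (A_P/A_Q)·exp[(E_Q−E_P)/(RT)].
(E_Q−E_P)/(RT) = (129−90.0)×10³/(8.314×775) = 39000/6443 = 6.053.
k_P/k_Q = (5.04×10^10/7.74×10^11)·exp(6.053) = 0.06512 × 425.3 = 27.7.
Since E_P < E_Q, lowering the temperature improves selectivity toward P.

27.7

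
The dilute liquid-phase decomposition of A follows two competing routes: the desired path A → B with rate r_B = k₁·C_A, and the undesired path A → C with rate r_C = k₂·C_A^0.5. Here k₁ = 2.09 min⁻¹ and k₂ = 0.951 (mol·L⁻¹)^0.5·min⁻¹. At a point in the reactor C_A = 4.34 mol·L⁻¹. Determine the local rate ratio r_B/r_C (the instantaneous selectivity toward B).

4.58

S_{B/C} = r_B/r_C = (k₁·C_A)/(k₂·C_A^0.5) = (k₁/k₂)·C_A^0.5.
= (2.09×4.340) / (0.951×4.340^0.5) = 9.071/1.981 = 4.58.
Since the desired path is higher order in A, keeping C_A high (PFR or concentrated feed) favours B.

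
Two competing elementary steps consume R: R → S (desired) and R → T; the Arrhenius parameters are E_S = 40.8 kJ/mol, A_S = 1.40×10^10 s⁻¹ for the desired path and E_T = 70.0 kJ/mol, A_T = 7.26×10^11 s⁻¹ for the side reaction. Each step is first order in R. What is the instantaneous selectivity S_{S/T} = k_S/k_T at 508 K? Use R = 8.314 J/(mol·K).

19.4

Since both paths have the same order in R, the concentration cancels and S_{S/T} = k_S/k_T = (A_S/A_T)·exp[(E_T−E_S)/(RT)].
(E_T−E_S)/(RT) = (70.0−40.8)×10³/(8.314×508) = 29200/4224 = 6.914.
k_S/k_T = (1.40×10^10/7.26×10^11)·exp(6.914) = 0.01928 × 1006 = 19.4.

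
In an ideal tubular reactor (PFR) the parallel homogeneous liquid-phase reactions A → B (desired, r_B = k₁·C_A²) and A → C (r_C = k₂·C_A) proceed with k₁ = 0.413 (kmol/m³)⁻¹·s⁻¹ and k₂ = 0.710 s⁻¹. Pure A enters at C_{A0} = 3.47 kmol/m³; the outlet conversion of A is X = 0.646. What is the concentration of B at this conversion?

1.27 kmol/m³

C_A = C_{A0}(1−X) = 1.228 kmol/m³.
Along a PFR/batch, dC_C/dC_A = −r_C/(r_B+r_C) = −k₂/(k₂+k₁·C_A).
Integrating from C_{A0} to C_A: C_C = (0.710/0.413)·ln[(0.710+0.413·3.47)/(0.710+0.413·1.23)] = 1.719·ln(2.143/1.217) = 0.9723 kmol/m³.
Then C_B = (C_{A0}−C_A) − C_C = 2.242 − 0.9723 = 1.269 kmol/m³.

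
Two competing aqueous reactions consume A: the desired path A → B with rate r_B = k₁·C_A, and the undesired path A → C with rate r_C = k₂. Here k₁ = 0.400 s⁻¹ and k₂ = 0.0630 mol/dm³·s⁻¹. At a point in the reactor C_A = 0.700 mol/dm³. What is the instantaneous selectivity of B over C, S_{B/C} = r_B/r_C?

4.44

S_{B/C} = r_B/r_C = (k₁·C_A)/(k₂) = (k₁/k₂)·C_A.
= (0.400×0.7000) / (0.0630) = 0.2800/0.06300 = 4.44.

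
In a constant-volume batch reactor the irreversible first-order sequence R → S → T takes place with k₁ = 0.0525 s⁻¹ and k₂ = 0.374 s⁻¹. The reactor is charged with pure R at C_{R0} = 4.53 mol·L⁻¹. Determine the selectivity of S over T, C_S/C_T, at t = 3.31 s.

The intermediate concentration in a first-order A→B→C sequence is C_S = k₁C_{R0}(e^(−k₁t) − e^(−k₂t))/(k₂−k₁).
e^(−k₁t) = e^(−0.0525×3.31) = e^(−0.1738) = 0.8405; e^(−k₂t) = e^(−1.238) = 0.2900.
C_S = 0.0525×4.53/(0.374−0.0525) × (0.8405−0.2900) = 0.7397×0.5505 = 0.4072 mol·L⁻¹.
C_R = C_{R0}e^(−k₁t) = 3.807 mol·L⁻¹, so C_T = C_{R0}−C_R−C_S = 0.3154 mol·L⁻¹; C_S/C_T = 1.29.

1.29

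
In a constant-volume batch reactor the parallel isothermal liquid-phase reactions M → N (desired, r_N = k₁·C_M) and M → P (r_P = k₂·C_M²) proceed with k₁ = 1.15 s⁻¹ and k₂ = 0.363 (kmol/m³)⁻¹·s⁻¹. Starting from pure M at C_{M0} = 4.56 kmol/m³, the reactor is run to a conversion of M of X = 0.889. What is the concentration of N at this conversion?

2.36 kmol/m³

C_M = C_{M0}(1−X) = 0.5062 kmol/m³.
Along a PFR/batch, dC_N/dC_M = −r_N/(r_N+r_P) = −k₁/(k₁+k₂·C_M).
Integrating from C_{M0} to C_M: C_N = (1.15/0.363)·ln[(1.15+0.363·4.56)/(1.15+0.363·0.506)] = 3.168·ln(2.805/1.334) = 2.356 kmol/m³.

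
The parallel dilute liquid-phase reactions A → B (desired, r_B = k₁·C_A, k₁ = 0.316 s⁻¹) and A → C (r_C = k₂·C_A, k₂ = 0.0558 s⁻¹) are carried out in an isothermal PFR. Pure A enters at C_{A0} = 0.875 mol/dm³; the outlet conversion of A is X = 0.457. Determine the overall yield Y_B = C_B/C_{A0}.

C_A = C_{A0}(1−X) = 0.4751 mol/dm³.
Both paths are first order in A, so the instantaneous fraction to B is constant: dC_B/d(−C_A) = k₁/(k₁+k₂) = 0.8499.
C_B = 0.8499·(C_{A0}−C_A) = 0.8499×0.3999 = 0.340 mol/dm³.
Y_B = C_B/C_{A0} = 0.3399/0.875 = 0.388.

0.388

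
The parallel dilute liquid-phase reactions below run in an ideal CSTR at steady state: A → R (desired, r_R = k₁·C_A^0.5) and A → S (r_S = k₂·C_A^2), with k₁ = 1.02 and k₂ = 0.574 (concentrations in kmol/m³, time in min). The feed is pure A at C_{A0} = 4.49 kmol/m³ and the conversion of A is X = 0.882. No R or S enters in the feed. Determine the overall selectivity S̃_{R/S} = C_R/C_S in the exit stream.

4.61

Exit C_A = C_{A0}(1−X) = 4.49×0.118 = 0.5298 kmol/m³.
A CSTR operates uniformly at the exit composition, giving r_R = 0.7424 and r_S = 0.1611 (each k·C_A^n at C_A = 0.5298).
Overall selectivity = C_R/C_S = r_Rτ/(r_Sτ) = r_R/r_S = 4.61.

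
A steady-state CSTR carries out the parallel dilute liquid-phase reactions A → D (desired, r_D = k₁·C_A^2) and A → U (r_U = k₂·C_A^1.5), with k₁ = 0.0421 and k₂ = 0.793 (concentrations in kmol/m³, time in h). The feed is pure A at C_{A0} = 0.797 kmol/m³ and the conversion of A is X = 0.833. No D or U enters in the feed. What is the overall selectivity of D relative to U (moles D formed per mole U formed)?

0.0194

Exit C_A = C_{A0}(1−X) = 0.797×0.167 = 0.1331 kmol/m³.
Rates in a CSTR are evaluated at the outlet concentration: r_D = 0.0421×0.1331^2 = 7.458×10^-4, r_U = 0.793×0.1331^1.5 = 0.03851.
Overall selectivity = C_D/C_U = r_Dτ/(r_Uτ) = r_D/r_U = 0.0194.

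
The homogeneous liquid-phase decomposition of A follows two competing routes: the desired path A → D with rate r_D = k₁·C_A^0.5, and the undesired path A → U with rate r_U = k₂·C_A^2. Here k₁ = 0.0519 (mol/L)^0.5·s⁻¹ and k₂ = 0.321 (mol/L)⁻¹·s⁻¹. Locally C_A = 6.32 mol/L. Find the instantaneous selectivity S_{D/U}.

S_{D/U} = r_D/r_U = (k₁·C_A^0.5)/(k₂·C_A^2) = (k₁/k₂)·C_A^-1.5.
= (0.0519×6.320^0.5) / (0.321×6.320^2) = 0.1305/12.82 = 0.0102.

0.0102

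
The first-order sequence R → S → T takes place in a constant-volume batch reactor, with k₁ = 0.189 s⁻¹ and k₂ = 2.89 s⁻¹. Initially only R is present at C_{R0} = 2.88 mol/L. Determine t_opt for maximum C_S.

For first-order series the maximum of C_S occurs at t_opt = ln(k₂/k₁)/(k₂−k₁).
= ln(2.89/0.189)/(2.89−0.189) = ln(15.29)/2.701 = 2.727/2.701 = 1.01 s.

1.01 s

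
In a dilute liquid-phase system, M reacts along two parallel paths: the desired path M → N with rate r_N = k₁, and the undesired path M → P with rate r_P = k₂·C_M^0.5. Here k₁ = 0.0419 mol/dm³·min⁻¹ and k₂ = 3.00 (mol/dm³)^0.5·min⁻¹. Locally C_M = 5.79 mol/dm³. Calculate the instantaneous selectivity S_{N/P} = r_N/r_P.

S_{N/P} = r_N/r_P = (k₁)/(k₂·C_M^0.5) = (k₁/k₂)·C_M^-0.5.
= (0.0419) / (3.00×5.790^0.5) = 0.04190/7.219 = 0.00580.
The undesired path is higher order in M, so low C_M (CSTR or dilute feed) favours N.

0.00580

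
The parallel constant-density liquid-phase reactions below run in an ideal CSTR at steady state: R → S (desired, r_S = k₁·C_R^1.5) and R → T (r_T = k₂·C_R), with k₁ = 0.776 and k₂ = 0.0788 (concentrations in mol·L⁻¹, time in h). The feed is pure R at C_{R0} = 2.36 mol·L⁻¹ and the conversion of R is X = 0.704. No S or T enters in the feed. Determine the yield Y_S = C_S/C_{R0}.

0.628

Exit C_R = C_{R0}(1−X) = 2.36×0.296 = 0.6986 mol·L⁻¹.
In a CSTR the entire volume is at exit conditions, so r_S = 0.776×0.6986^1.5 = 0.4531 and r_T = 0.0788×0.6986 = 0.05505.
Fraction of consumed R going to S: r_S/(r_S+r_T) = 0.8917.
C_S = 0.8917·C_{R0}·X = 0.8917×2.36×0.704 = 1.48 mol·L⁻¹; Y_S = C_S/C_{R0} = 0.628.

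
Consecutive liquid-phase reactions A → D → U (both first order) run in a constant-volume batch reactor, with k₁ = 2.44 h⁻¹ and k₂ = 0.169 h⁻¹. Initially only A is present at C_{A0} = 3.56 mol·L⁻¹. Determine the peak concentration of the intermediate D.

Evaluating C_D at t_opt = ln(k₂/k₁)/(k₂−k₁) gives C_{D,max}/C_{A0} = (k₁/k₂)^[k₂/(k₂−k₁)].
= (2.44/0.169)^(0.169/(0.169−2.44)) = (14.44)^(-0.07442) = 0.8198.
C_{D,max} = 0.8198×3.56 = 2.92 mol·L⁻¹.

2.92 mol·L⁻¹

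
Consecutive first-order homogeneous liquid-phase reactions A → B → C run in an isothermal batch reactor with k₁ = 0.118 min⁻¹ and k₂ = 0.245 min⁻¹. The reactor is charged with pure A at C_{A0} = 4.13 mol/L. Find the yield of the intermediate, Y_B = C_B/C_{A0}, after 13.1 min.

For first-order series with pure A initially, C_B(t) = k₁C_{A0}/(k₂−k₁)·(e^(−k₁t) − e^(−k₂t)).
e^(−k₁t) = e^(−0.118×13.1) = e^(−1.546) = 0.2131; e^(−k₂t) = e^(−3.209) = 0.04038.
C_B = 0.118×4.13/(0.245−0.118) × (0.2131−0.04038) = 3.837×0.1728 = 0.6630 mol/L.
Y_B = C_B/C_{A0} = 0.6630/4.13 = 0.161.

0.161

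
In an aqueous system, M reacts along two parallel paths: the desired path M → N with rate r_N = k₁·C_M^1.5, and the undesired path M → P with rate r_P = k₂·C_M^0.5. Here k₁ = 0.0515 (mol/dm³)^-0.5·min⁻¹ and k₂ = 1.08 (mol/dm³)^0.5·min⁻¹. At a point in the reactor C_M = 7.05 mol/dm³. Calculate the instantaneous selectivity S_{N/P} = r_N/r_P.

S_{N/P} = r_N/r_P = (k₁·C_M^1.5)/(k₂·C_M^0.5) = (k₁/k₂)·C_M.
= (0.0515×7.050^1.5) / (1.08×7.050^0.5) = 0.9640/2.868 = 0.336.

0.336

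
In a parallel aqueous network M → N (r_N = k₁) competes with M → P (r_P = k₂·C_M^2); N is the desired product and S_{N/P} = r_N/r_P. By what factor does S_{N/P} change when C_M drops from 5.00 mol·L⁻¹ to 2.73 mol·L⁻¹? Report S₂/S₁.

S_{N/P} = (k₁/k₂)·C_M^-2, so S₂/S₁ = (C_{M,2}/C_{M,1})^-2.
= (2.73/5.00)^(-2) = (0.5460)^(-2) = 3.35.
Selectivity toward N rises as C_M falls — low-concentration operation is favoured.

3.35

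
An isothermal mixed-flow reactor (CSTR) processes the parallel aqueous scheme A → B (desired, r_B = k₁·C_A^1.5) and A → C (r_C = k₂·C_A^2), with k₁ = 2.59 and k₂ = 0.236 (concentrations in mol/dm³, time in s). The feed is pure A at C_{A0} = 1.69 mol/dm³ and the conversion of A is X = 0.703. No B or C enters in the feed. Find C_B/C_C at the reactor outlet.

15.5

Exit C_A = C_{A0}(1−X) = 1.69×0.297 = 0.5019 mol/dm³.
In a CSTR the entire volume is at exit conditions, so r_B = 2.59×0.5019^1.5 = 0.9210 and r_C = 0.236×0.5019^2 = 0.05946.
Overall selectivity = C_B/C_C = r_Bτ/(r_Cτ) = r_B/r_C = 15.5.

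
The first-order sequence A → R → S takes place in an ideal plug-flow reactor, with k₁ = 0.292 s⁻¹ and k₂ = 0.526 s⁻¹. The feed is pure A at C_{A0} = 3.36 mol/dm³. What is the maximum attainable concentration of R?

At the optimum, C_{R,max}/C_{A0} = (k₁/k₂)^[k₂/(k₂−k₁)].
= (0.292/0.526)^(0.526/(0.526−0.292)) = (0.5551)^(2.248) = 0.2663.
C_{R,max} = 0.2663×3.36 = 0.895 mol/dm³.

0.895 mol/dm³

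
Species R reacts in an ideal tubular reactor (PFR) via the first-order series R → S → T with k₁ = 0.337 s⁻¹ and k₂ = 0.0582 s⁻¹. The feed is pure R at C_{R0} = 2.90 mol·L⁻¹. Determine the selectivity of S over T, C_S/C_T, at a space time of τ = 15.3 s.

0.969

For first-order series with pure R initially, C_S(τ) = k₁C_{R0}/(k₂−k₁)·(e^(−k₁τ) − e^(−k₂τ)).
e^(−k₁τ) = e^(−0.337×15.3) = e^(−5.156) = 0.005764; e^(−k₂τ) = e^(−0.8905) = 0.4105.
C_S = 0.337×2.90/(0.0582−0.337) × (0.005764−0.4105) = (-3.505)×(-0.4047) = 1.419 mol·L⁻¹.
C_R = C_{R0}e^(−k₁τ) = 0.01672 mol·L⁻¹, so C_T = C_{R0}−C_R−C_S = 1.465 mol·L⁻¹; C_S/C_T = 0.969.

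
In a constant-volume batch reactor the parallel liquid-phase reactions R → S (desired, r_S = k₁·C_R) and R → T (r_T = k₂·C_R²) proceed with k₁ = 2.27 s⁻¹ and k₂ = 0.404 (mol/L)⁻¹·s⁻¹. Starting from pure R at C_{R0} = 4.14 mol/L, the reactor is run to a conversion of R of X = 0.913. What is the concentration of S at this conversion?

C_R = C_{R0}(1−X) = 0.3602 mol/L.
Along a PFR/batch, dC_S/dC_R = −r_S/(r_S+r_T) = −k₁/(k₁+k₂·C_R).
Integrating from C_{R0} to C_R: C_S = (2.27/0.404)·ln[(2.27+0.404·4.14)/(2.27+0.404·0.360)] = 5.619·ln(3.943/2.416) = 2.753 mol/L.

2.75 mol/L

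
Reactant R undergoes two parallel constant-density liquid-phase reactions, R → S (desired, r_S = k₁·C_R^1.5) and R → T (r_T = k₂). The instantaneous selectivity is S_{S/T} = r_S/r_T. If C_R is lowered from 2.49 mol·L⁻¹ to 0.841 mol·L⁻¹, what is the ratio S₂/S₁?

0.196

S_{S/T} = (k₁/k₂)·C_R^1.5, so S₂/S₁ = (C_{R,2}/C_{R,1})^1.5.
= (0.841/2.49)^1.5 = (0.3378)^1.5 = 0.196.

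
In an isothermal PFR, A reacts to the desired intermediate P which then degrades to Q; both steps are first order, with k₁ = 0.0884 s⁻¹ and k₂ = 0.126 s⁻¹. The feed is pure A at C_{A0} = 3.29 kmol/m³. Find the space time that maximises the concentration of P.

9.43 s

For first-order series the maximum of C_P occurs at τ_opt = ln(k₂/k₁)/(k₂−k₁).
= ln(0.126/0.0884)/(0.126−0.0884) = ln(1.425)/0.03760 = 0.3544/0.03760 = 9.43 s.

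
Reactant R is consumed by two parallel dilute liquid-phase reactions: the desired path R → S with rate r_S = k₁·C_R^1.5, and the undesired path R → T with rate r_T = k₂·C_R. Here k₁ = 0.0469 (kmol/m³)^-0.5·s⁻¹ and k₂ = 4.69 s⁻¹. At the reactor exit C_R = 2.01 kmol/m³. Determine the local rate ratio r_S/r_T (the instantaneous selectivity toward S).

S_{S/T} = r_S/r_T = (k₁·C_R^1.5)/(k₂·C_R) = (k₁/k₂)·C_R^0.5.
= (0.0469×2.010^1.5) / (4.69×2.010) = 0.1336/9.427 = 0.0142.
Since the desired path is higher order in R, keeping C_R high (PFR or concentrated feed) favours S.

0.0142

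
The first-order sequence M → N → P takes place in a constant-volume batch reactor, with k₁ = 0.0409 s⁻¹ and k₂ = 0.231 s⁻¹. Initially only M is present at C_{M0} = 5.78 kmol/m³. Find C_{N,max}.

For a first-order series the maximum intermediate yield is C_{N,max}/C_{M0} = (k₁/k₂)^[k₂/(k₂−k₁)].
= (0.0409/0.231)^(0.231/(0.231−0.0409)) = (0.1771)^(1.215) = 0.1220.
C_{N,max} = 0.1220×5.78 = 0.705 kmol/m³.

0.705 kmol/m³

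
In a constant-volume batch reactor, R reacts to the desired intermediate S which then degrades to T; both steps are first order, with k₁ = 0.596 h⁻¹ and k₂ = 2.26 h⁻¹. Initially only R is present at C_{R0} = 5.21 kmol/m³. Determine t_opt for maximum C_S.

0.801 h

Setting dC_S/dt = 0 gives t_opt = ln(k₂/k₁)/(k₂−k₁).
= ln(2.26/0.596)/(2.26−0.596) = ln(3.792)/1.664 = 1.333/1.664 = 0.801 h.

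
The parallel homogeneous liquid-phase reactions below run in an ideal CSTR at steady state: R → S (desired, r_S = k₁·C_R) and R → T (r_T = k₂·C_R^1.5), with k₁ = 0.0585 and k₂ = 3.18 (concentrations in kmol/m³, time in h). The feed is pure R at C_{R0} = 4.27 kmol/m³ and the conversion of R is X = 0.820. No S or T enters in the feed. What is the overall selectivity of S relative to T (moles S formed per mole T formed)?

0.0210

Exit C_R = C_{R0}(1−X) = 4.27×0.180 = 0.7686 kmol/m³.
Rates in a CSTR are evaluated at the outlet concentration: r_S = 0.0585×0.7686 = 0.04496, r_T = 3.18×0.7686^1.5 = 2.143.
Overall selectivity = C_S/C_T = r_Sτ/(r_Tτ) = r_S/r_T = 0.0210.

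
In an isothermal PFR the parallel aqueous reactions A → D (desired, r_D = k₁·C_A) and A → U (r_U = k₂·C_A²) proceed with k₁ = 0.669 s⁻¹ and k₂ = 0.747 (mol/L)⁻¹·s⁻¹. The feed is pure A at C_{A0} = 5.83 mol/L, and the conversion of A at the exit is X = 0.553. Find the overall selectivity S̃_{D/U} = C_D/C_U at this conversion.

0.221

C_A = C_{A0}(1−X) = 2.606 mol/L.
Along a PFR/batch, dC_D/dC_A = −r_D/(r_D+r_U) = −k₁/(k₁+k₂·C_A).
Integrating from C_{A0} to C_A: C_D = (0.669/0.747)·ln[(0.669+0.747·5.83)/(0.669+0.747·2.61)] = 0.8956·ln(5.024/2.616) = 0.5845 mol/L.
C_U = (C_{A0}−C_A)−C_D = 2.639 mol/L; S̃_{D/U} = 0.5845/2.639 = 0.221.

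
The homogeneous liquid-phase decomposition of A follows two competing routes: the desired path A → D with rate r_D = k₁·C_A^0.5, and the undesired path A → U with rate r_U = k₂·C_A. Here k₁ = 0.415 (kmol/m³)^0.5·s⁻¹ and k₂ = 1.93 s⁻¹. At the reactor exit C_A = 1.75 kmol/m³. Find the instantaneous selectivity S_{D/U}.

S_{D/U} = r_D/r_U = (k₁·C_A^0.5)/(k₂·C_A) = (k₁/k₂)·C_A^-0.5.
= (0.415×1.750^0.5) / (1.93×1.750) = 0.5490/3.377 = 0.163.

0.163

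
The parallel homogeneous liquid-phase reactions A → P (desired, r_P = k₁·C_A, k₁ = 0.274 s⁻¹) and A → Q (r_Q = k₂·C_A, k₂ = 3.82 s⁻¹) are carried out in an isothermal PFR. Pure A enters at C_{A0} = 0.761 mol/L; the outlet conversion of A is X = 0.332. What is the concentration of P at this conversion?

C_A = C_{A0}(1−X) = 0.5083 mol/L.
Both paths are first order in A, so the instantaneous fraction to P is constant: dC_P/d(−C_A) = k₁/(k₁+k₂) = 0.06693.
C_P = 0.06693·(C_{A0}−C_A) = 0.06693×0.2527 = 0.0169 mol/L.

0.0169 mol/L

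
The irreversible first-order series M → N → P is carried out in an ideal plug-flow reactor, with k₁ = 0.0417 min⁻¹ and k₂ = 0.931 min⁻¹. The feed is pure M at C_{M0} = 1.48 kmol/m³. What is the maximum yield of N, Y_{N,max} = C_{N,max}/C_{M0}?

At the optimum, C_{N,max}/C_{M0} = (k₁/k₂)^[k₂/(k₂−k₁)].
= (0.0417/0.931)^(0.931/(0.931−0.0417)) = (0.04479)^(1.047) = 0.03872.

0.0387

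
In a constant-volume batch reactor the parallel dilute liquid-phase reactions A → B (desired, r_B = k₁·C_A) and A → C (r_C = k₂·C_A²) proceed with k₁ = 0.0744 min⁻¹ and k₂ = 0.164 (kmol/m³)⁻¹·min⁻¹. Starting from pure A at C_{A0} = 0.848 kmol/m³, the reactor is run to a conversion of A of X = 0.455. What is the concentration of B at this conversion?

C_A = C_{A0}(1−X) = 0.4622 kmol/m³.
Along a PFR/batch, dC_B/dC_A = −r_B/(r_B+r_C) = −k₁/(k₁+k₂·C_A).
Integrating from C_{A0} to C_A: C_B = (0.0744/0.164)·ln[(0.0744+0.164·0.848)/(0.0744+0.164·0.462)] = 0.4537·ln(0.2135/0.1502) = 0.1595 kmol/m³.

0.159 kmol/m³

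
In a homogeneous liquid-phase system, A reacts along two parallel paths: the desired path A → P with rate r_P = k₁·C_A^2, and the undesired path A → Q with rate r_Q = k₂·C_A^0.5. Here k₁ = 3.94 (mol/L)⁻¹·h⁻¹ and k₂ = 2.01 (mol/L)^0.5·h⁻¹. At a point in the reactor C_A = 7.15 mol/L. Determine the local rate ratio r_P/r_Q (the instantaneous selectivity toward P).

37.5

S_{P/Q} = r_P/r_Q = (k₁·C_A^2)/(k₂·C_A^0.5) = (k₁/k₂)·C_A^1.5.
= (3.94×7.150^2) / (2.01×7.150^0.5) = 201.4/5.375 = 37.5.
Since the desired path is higher order in A, keeping C_A high (PFR or concentrated feed) favours P.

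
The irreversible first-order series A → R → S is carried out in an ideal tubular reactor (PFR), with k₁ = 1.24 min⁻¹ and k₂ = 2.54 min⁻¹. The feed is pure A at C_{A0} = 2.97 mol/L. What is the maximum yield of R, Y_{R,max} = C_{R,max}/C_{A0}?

0.246

Evaluating C_R at τ_opt = ln(k₂/k₁)/(k₂−k₁) gives C_{R,max}/C_{A0} = (k₁/k₂)^[k₂/(k₂−k₁)].
= (1.24/2.54)^(2.54/(2.54−1.24)) = (0.4882)^(1.954) = 0.2463.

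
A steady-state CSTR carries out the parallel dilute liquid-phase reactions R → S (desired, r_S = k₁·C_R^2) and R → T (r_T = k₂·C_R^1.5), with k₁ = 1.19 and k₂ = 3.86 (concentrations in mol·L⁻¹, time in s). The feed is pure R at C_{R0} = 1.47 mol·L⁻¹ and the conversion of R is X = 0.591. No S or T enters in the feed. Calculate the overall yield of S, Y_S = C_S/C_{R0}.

0.114

Exit C_R = C_{R0}(1−X) = 1.47×0.409 = 0.6012 mol·L⁻¹.
Rates in a CSTR are evaluated at the outlet concentration: r_S = 1.19×0.6012^2 = 0.4302, r_T = 3.86×0.6012^1.5 = 1.799.
Fraction of consumed R going to S: r_S/(r_S+r_T) = 0.1929.
C_S = 0.1929·C_{R0}·X = 0.1929×1.47×0.591 = 0.168 mol·L⁻¹; Y_S = C_S/C_{R0} = 0.114.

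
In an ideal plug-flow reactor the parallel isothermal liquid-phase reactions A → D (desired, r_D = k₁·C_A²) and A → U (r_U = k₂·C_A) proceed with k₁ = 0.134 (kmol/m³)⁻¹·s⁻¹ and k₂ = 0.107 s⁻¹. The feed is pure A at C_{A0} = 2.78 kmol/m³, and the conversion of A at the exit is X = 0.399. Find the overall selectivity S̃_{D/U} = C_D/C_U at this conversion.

2.74

C_A = C_{A0}(1−X) = 1.671 kmol/m³.
Along a PFR/batch, dC_U/dC_A = −r_U/(r_D+r_U) = −k₂/(k₂+k₁·C_A).
Integrating from C_{A0} to C_A: C_U = (0.107/0.134)·ln[(0.107+0.134·2.78)/(0.107+0.134·1.67)] = 0.7985·ln(0.4795/0.3309) = 0.2963 kmol/m³.
Then C_D = (C_{A0}−C_A) − C_U = 1.109 − 0.2963 = 0.8130 kmol/m³.
S̃_{D/U} = C_D/C_U = 0.8130/0.2963 = 2.74.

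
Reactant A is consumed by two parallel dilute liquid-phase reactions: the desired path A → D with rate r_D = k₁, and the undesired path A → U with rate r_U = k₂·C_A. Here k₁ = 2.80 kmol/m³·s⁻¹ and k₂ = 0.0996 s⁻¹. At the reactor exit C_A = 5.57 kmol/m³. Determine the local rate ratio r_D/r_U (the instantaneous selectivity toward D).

5.05

S_{D/U} = r_D/r_U = (k₁)/(k₂·C_A) = (k₁/k₂)·C_A⁻¹.
= (2.80) / (0.0996×5.570) = 2.800/0.5548 = 5.05.
The undesired path is higher order in A, so low C_A (CSTR or dilute feed) favours D.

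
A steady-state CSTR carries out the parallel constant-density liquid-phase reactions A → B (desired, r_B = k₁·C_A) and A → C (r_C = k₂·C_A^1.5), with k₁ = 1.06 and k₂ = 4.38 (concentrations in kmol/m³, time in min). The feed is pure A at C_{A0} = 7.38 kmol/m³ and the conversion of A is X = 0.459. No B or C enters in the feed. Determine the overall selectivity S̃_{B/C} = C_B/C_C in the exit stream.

0.121

Exit C_A = C_{A0}(1−X) = 7.38×0.541 = 3.993 kmol/m³.
Rates in a CSTR are evaluated at the outlet concentration: r_B = 1.06×3.993 = 4.232, r_C = 4.38×3.993^1.5 = 34.94.
Overall selectivity = C_B/C_C = r_Bτ/(r_Cτ) = r_B/r_C = 0.121.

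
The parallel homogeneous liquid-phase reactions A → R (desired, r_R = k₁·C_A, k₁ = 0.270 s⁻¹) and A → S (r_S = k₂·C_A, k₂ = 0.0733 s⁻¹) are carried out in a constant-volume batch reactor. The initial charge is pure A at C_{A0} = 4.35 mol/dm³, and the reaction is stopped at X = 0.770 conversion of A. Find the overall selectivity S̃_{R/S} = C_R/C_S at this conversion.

3.68

C_A = C_{A0}(1−X) = 1.000 mol/dm³.
Both paths are first order in A, so the instantaneous fraction to R is constant: dC_R/d(−C_A) = k₁/(k₁+k₂) = 0.7865.
C_R = 0.7865·(C_{A0}−C_A) = 0.7865×3.349 = 2.63 mol/dm³.
C_S = (C_{A0}−C_A)−C_R = 0.7152 mol/dm³; S̃_{R/S} = 2.634/0.7152 = 3.68.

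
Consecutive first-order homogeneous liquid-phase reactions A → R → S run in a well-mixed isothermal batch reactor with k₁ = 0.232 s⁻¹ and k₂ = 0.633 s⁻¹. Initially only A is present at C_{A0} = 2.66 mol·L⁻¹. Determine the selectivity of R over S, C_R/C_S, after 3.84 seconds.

0.462

The intermediate concentration in a first-order A→B→C sequence is C_R = k₁C_{A0}(e^(−k₁t) − e^(−k₂t))/(k₂−k₁).
e^(−k₁t) = e^(−0.232×3.84) = e^(−0.8909) = 0.4103; e^(−k₂t) = e^(−2.431) = 0.08797.
C_R = 0.232×2.66/(0.633−0.232) × (0.4103−0.08797) = 1.539×0.3223 = 0.4960 mol·L⁻¹.
C_A = C_{A0}e^(−k₁t) = 1.091 mol·L⁻¹, so C_S = C_{A0}−C_A−C_R = 1.073 mol·L⁻¹; C_R/C_S = 0.462.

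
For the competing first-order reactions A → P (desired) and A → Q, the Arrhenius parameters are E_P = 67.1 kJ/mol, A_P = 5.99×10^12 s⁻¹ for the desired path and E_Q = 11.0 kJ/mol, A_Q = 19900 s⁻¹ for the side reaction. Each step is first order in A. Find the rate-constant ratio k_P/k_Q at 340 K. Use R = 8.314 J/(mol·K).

Since both paths have the same order in A, the concentration cancels and S_{P/Q} = k_P/k_Q = (A_P/A_Q)·exp[(E_Q−E_P)/(RT)].
(E_Q−E_P)/(RT) = (11.0−67.1)×10³/(8.314×340) = -56100/2827 = -19.85.
k_P/k_Q = (5.99×10^12/19900)·exp(-19.85) = 3.010×10^8 × 2.404×10^-9 = 0.724.
Since E_P > E_Q, raising the temperature improves selectivity toward P.

0.724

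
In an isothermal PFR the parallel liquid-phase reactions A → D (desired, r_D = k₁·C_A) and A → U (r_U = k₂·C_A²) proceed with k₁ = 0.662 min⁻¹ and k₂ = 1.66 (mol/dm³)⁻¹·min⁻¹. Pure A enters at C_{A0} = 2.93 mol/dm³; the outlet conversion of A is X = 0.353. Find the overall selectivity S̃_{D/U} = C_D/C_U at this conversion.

0.168

C_A = C_{A0}(1−X) = 1.896 mol/dm³.
Along a PFR/batch, dC_D/dC_A = −r_D/(r_D+r_U) = −k₁/(k₁+k₂·C_A).
Integrating from C_{A0} to C_A: C_D = (0.662/1.66)·ln[(0.662+1.66·2.93)/(0.662+1.66·1.90)] = 0.3988·ln(5.526/3.809) = 0.1484 mol/dm³.
C_U = (C_{A0}−C_A)−C_D = 0.8859 mol/dm³; S̃_{D/U} = 0.1484/0.8859 = 0.168.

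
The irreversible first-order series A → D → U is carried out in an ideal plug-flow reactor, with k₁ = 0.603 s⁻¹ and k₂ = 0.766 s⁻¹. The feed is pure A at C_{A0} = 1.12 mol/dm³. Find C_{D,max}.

0.364 mol/dm³

At the optimum, C_{D,max}/C_{A0} = (k₁/k₂)^[k₂/(k₂−k₁)].
= (0.603/0.766)^(0.766/(0.766−0.603)) = (0.7872)^(4.699) = 0.3248.
C_{D,max} = 0.3248×1.12 = 0.364 mol/dm³.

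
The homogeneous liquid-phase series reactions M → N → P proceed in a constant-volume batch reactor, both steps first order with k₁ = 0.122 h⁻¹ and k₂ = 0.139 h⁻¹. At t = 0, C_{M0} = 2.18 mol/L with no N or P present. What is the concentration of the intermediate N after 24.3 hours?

0.273 mol/L

Solving the coupled first-order balances gives C_N(t) = [k₁/(k₂−k₁)]·C_{M0}·(e^(−k₁t) − e^(−k₂t)).
e^(−k₁t) = e^(−0.122×24.3) = e^(−2.965) = 0.05158; e^(−k₂t) = e^(−3.378) = 0.03413.
C_N = 0.122×2.18/(0.139−0.122) × (0.05158−0.03413) = 15.64×0.01746 = 0.2731 mol/L.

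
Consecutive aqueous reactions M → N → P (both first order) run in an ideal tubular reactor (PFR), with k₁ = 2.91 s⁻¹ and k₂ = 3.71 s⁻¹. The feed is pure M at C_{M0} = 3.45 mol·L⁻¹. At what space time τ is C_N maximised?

0.304 s

For first-order series the maximum of C_N occurs at τ_opt = ln(k₂/k₁)/(k₂−k₁).
= ln(3.71/2.91)/(3.71−2.91) = ln(1.275)/0.8000 = 0.2429/0.8000 = 0.304 s.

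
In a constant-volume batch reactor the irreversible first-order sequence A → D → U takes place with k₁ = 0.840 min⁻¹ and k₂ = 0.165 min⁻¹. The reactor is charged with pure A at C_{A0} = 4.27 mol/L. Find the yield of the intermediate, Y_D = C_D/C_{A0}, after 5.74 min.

0.473

Solving the coupled first-order balances gives C_D(t) = [k₁/(k₂−k₁)]·C_{A0}·(e^(−k₁t) − e^(−k₂t)).
e^(−k₁t) = e^(−0.840×5.74) = e^(−4.822) = 0.008054; e^(−k₂t) = e^(−0.9471) = 0.3879.
C_D = 0.840×4.27/(0.165−0.840) × (0.008054−0.3879) = (-5.314)×(-0.3798) = 2.018 mol/L.
Y_D = C_D/C_{A0} = 2.018/4.27 = 0.473.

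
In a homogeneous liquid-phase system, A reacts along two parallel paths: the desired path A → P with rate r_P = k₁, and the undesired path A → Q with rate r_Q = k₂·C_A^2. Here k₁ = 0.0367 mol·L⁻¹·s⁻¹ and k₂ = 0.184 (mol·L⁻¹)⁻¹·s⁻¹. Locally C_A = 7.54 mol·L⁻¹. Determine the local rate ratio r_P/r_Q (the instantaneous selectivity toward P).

0.00351

S_{P/Q} = r_P/r_Q = (k₁)/(k₂·C_A^2) = (k₁/k₂)·C_A^-2.
= (0.0367) / (0.184×7.540^2) = 0.03670/10.46 = 0.00351.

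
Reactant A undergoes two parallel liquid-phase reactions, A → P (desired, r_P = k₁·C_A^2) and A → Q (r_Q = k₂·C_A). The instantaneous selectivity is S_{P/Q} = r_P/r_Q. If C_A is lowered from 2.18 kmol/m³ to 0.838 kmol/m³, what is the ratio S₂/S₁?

S_{P/Q} = (k₁/k₂)·C_A, so S₂/S₁ = (C_{A,2}/C_{A,1}).
= 0.838/2.18 = 0.384.
Selectivity toward P falls as C_A falls — high-concentration operation is favoured.

0.384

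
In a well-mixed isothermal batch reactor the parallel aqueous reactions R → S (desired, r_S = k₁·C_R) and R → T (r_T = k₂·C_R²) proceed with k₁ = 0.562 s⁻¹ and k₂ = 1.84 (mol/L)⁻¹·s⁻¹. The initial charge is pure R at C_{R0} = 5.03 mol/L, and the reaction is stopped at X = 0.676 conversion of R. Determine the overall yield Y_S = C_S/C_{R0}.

C_R = C_{R0}(1−X) = 1.630 mol/L.
Along a PFR/batch, dC_S/dC_R = −r_S/(r_S+r_T) = −k₁/(k₁+k₂·C_R).
Integrating from C_{R0} to C_R: C_S = (0.562/1.84)·ln[(0.562+1.84·5.03)/(0.562+1.84·1.63)] = 0.3054·ln(9.817/3.561) = 0.3098 mol/L.
Y_S = C_S/C_{R0} = 0.3098/5.03 = 0.0616.

0.0616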